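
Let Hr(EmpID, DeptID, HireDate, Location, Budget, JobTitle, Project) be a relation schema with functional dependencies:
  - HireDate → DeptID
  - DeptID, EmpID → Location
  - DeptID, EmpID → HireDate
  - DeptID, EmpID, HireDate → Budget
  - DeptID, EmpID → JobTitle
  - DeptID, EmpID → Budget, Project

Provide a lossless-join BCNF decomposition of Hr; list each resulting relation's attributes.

Candidate keys of the original relation: {DeptID, EmpID}, {EmpID, HireDate}.
In {Budget, DeptID, EmpID, HireDate, JobTitle, Location, Project}, {HireDate} is not a superkey ({HireDate}⁺ restricted to this set is {DeptID, HireDate}), so split on HireDate → DeptID into {DeptID, HireDate} and {Budget, EmpID, HireDate, JobTitle, Location, Project}.
{DeptID, HireDate} has no BCNF violation.
{Budget, EmpID, HireDate, JobTitle, Location, Project} has no BCNF violation.

{Budget, EmpID, HireDate, JobTitle, Location, Project}; {DeptID, HireDate}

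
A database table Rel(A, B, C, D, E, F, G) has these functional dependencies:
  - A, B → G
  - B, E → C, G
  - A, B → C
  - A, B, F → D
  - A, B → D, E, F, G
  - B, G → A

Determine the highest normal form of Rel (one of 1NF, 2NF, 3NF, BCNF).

BCNF

Candidate keys: {A, B}, {B, E}, {B, G}. Prime attributes: {A, B, E, G}.
Each dependency's left side is a superkey — BCNF holds.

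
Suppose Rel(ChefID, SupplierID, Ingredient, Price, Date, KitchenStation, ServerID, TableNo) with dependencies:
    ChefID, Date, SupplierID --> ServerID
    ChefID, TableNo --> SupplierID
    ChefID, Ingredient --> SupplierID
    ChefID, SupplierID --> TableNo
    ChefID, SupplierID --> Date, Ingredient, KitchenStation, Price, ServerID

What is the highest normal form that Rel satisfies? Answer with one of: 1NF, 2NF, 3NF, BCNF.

Candidate keys: {ChefID, Ingredient}, {ChefID, SupplierID}, {ChefID, TableNo}. Prime attributes: {ChefID, Ingredient, SupplierID, TableNo}.
Each dependency's left side is a superkey — BCNF holds.

BCNF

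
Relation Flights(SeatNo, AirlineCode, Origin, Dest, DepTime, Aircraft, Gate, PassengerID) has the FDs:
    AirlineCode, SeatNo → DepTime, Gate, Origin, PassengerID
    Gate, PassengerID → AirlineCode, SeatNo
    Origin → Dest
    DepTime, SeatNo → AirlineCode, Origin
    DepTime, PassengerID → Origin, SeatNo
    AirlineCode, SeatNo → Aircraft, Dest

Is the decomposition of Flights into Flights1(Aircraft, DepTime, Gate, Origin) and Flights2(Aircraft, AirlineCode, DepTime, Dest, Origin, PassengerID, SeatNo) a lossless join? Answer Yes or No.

No

Common attributes: {Aircraft, DepTime, Origin}; their closure is {Aircraft, DepTime, Dest, Origin}.
The closure covers neither Flights1 nor Flights2 entirely; the join is not lossless.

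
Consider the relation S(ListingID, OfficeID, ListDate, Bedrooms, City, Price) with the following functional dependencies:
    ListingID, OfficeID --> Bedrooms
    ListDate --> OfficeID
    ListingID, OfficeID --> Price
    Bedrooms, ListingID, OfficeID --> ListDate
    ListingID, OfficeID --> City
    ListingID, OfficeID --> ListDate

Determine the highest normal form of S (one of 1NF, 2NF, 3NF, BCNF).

3NF

Candidate keys: {ListDate, ListingID}, {ListingID, OfficeID}. Prime attributes: {ListDate, ListingID, OfficeID}.
ListDate --> OfficeID breaks BCNF: {ListDate}⁺ = {ListDate, OfficeID}, so {ListDate} is not a superkey.
Its right-hand attributes {OfficeID} are all prime, as are those of every other non-superkey FD — the relation is in 3NF.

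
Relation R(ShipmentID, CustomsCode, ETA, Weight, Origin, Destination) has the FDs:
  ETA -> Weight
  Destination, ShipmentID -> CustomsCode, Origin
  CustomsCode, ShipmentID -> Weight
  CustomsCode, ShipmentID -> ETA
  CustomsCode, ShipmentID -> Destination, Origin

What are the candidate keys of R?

Attributes never on any right-hand side: {ShipmentID} — every candidate key must contain it.
{CustomsCode, ShipmentID}⁺ = {CustomsCode, Destination, ETA, Origin, ShipmentID, Weight} — all of the relation — so {CustomsCode, ShipmentID} is a candidate key.
{Destination, ShipmentID}⁺ = {CustomsCode, Destination, ETA, Origin, ShipmentID, Weight} — all of the relation — so {Destination, ShipmentID} is a candidate key.
These are minimal and exhaustive — every other superkey contains one of them.

{CustomsCode, ShipmentID}, {Destination, ShipmentID}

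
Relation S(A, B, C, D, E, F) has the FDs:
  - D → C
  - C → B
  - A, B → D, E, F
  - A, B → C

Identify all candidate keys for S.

Attributes never on any right-hand side: {A} — every candidate key must contain it.
{A, B}⁺ = {A, B, C, D, E, F}, which is every attribute, so {A, B} is a candidate key.
{A, C}⁺ = {A, B, C, D, E, F}, which is every attribute, so {A, C} is a candidate key.
{A, D}⁺ = {A, B, C, D, E, F}, which is every attribute, so {A, D} is a candidate key.
These are minimal and exhaustive — every other superkey contains one of them.

{A, B}, {A, C}, {A, D}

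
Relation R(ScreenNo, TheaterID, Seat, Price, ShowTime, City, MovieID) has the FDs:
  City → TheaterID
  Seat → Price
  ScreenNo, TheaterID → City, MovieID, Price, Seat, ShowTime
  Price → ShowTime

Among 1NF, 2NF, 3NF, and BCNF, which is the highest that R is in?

2NF

Candidate keys: {City, ScreenNo}, {ScreenNo, TheaterID}. Prime attributes: {City, ScreenNo, TheaterID}.
City → TheaterID breaks BCNF: {City}⁺ = {City, TheaterID}, so {City} is not a superkey.
Seat → Price determines the non-prime attribute {Price} from a non-superkey — 3NF is violated.
No proper subset of a key has a non-prime attribute in its closure, so there is no partial dependency; 2NF holds.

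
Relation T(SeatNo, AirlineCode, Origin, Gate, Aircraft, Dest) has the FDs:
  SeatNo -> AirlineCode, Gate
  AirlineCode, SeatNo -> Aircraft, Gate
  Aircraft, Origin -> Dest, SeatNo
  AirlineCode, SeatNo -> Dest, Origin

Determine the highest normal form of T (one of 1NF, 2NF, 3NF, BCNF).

Candidate keys: {Aircraft, Origin}, {SeatNo}. Prime attributes: {Aircraft, Origin, SeatNo}.
Every FD has a superkey on the left, so the relation is in BCNF.

BCNF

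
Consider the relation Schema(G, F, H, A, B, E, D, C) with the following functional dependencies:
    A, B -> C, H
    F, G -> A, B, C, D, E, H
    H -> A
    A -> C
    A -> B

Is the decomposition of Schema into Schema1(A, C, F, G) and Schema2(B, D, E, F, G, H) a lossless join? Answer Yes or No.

Schema1 ∩ Schema2 = {F, G}; its closure under F is {A, B, C, D, E, F, G, H}.
This includes all of Schema1, so the common attributes are a superkey of Schema1 — the join is lossless.

Yes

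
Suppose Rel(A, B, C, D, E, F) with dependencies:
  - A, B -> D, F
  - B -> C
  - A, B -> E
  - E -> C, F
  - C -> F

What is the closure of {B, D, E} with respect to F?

Start with {B, D, E}.
B -> C applies; add {C} → now {B, C, D, E}.
E -> C, F applies; add {F} → now {B, C, D, E, F}.
No further FD applies.

{B, C, D, E, F}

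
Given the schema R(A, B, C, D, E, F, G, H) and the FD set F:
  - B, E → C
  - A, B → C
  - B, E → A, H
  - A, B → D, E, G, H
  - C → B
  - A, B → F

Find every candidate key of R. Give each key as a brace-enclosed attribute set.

{A, B} is a candidate key since {A, B}⁺ = {A, B, C, D, E, F, G, H} covers every attribute.
{A, C} is a candidate key since {A, C}⁺ = {A, B, C, D, E, F, G, H} covers every attribute.
{B, E} is a candidate key since {B, E}⁺ = {A, B, C, D, E, F, G, H} covers every attribute.
{C, E} is a candidate key since {C, E}⁺ = {A, B, C, D, E, F, G, H} covers every attribute.
No proper subset of any of these is a key, and no other minimal superkey exists.

{A, B}, {A, C}, {B, E}, {C, E}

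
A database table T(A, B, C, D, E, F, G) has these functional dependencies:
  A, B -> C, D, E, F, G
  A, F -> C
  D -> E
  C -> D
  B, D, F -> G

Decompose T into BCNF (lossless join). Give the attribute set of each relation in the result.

Candidate key of the original relation: {A, B}.
In {A, B, C, D, E, F, G}, {A, F} is not a superkey ({A, F}⁺ restricted to this set is {A, C, D, E, F}), so split on A, F -> C, D, E into {A, C, D, E, F} and {A, B, F, G}.
In {A, C, D, E, F}, {D} is not a superkey ({D}⁺ restricted to this set is {D, E}), so split on D -> E into {D, E} and {A, C, D, F}.
{D, E} is in BCNF.
In {A, C, D, F}, {C} is not a superkey ({C}⁺ restricted to this set is {C, D}), so split on C -> D into {C, D} and {A, C, F}.
{C, D} is in BCNF.
{A, C, F} is in BCNF.
{A, B, F, G} is in BCNF.

{A, B, F, G}; {A, C, F}; {C, D}; {D, E}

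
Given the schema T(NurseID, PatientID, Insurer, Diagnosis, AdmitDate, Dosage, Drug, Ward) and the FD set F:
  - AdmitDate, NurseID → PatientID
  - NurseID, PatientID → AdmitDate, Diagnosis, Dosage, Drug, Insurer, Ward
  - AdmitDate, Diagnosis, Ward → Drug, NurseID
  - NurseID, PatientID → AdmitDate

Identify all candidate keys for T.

{AdmitDate, Diagnosis, Ward}, {AdmitDate, NurseID}, {NurseID, PatientID}

{AdmitDate, NurseID}⁺ = {AdmitDate, Diagnosis, Dosage, Drug, Insurer, NurseID, PatientID, Ward} — all of the relation — so {AdmitDate, NurseID} is a candidate key.
{NurseID, PatientID}⁺ = {AdmitDate, Diagnosis, Dosage, Drug, Insurer, NurseID, PatientID, Ward} — all of the relation — so {NurseID, PatientID} is a candidate key.
{AdmitDate, Diagnosis, Ward}⁺ = {AdmitDate, Diagnosis, Dosage, Drug, Insurer, NurseID, PatientID, Ward} — all of the relation — so {AdmitDate, Diagnosis, Ward} is a candidate key.
Any other superkey properly contains one of these, so there are no further candidate keys.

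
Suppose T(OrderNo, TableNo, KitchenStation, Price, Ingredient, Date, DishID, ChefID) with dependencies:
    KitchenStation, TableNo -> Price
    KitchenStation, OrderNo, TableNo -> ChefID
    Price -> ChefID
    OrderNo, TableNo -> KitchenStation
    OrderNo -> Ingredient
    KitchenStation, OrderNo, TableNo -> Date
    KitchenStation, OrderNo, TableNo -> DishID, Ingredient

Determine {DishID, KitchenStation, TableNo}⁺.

Start with {DishID, KitchenStation, TableNo}.
KitchenStation, TableNo -> Price applies; add {Price} → now {DishID, KitchenStation, Price, TableNo}.
Price -> ChefID applies; add {ChefID} → now {ChefID, DishID, KitchenStation, Price, TableNo}.
No further FD applies.

{ChefID, DishID, KitchenStation, Price, TableNo}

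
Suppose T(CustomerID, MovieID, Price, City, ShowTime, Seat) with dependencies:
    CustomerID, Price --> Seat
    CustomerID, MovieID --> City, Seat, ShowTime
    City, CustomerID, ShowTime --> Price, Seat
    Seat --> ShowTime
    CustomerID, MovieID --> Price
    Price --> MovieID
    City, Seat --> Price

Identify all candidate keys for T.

{CustomerID} never appears on the right of any FD, so every key must include it.
Closure of {CustomerID, MovieID} is {City, CustomerID, MovieID, Price, Seat, ShowTime}, the whole schema; {CustomerID, MovieID} is a candidate key.
Closure of {CustomerID, Price} is {City, CustomerID, MovieID, Price, Seat, ShowTime}, the whole schema; {CustomerID, Price} is a candidate key.
Closure of {City, CustomerID, Seat} is {City, CustomerID, MovieID, Price, Seat, ShowTime}, the whole schema; {City, CustomerID, Seat} is a candidate key.
Closure of {City, CustomerID, ShowTime} is {City, CustomerID, MovieID, Price, Seat, ShowTime}, the whole schema; {City, CustomerID, ShowTime} is a candidate key.
No proper subset of any of these is a key, and no other minimal superkey exists.

{City, CustomerID, Seat}, {City, CustomerID, ShowTime}, {CustomerID, MovieID}, {CustomerID, Price}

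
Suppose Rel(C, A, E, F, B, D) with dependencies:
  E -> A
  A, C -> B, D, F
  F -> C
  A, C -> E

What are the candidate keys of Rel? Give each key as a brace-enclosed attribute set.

{A, C}, {A, F}, {C, E}, {E, F}

Closure of {A, C} is {A, B, C, D, E, F}, the whole schema; {A, C} is a candidate key.
Closure of {A, F} is {A, B, C, D, E, F}, the whole schema; {A, F} is a candidate key.
Closure of {C, E} is {A, B, C, D, E, F}, the whole schema; {C, E} is a candidate key.
Closure of {E, F} is {A, B, C, D, E, F}, the whole schema; {E, F} is a candidate key.
No proper subset of any of these is a key, and no other minimal superkey exists.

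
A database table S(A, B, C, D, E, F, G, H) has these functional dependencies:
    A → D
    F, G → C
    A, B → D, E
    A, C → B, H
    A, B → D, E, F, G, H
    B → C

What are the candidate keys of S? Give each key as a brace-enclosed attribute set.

{A} never appears on the right of any FD, so every key must include it.
{A, B}⁺ = {A, B, C, D, E, F, G, H} — all of the relation — so {A, B} is a candidate key.
{A, C}⁺ = {A, B, C, D, E, F, G, H} — all of the relation — so {A, C} is a candidate key.
{A, F, G}⁺ = {A, B, C, D, E, F, G, H} — all of the relation — so {A, F, G} is a candidate key.
These are minimal and exhaustive — every other superkey contains one of them.

{A, B}, {A, C}, {A, F, G}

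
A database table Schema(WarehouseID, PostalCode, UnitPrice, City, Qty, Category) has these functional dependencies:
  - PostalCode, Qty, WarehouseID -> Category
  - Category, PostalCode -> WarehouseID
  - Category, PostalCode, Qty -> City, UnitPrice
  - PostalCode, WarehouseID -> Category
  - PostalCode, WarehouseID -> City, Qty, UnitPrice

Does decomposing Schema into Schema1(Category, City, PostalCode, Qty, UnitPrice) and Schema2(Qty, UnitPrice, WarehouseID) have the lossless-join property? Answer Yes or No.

The shared attributes are {Qty, UnitPrice} and {Qty, UnitPrice}⁺ = {Qty, UnitPrice}.
Schema1 ⊄ {Qty, UnitPrice} and Schema2 ⊄ {Qty, UnitPrice}, so the split is lossy.

No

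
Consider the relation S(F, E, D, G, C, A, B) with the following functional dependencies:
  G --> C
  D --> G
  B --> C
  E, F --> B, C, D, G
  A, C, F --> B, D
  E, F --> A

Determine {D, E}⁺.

{C, D, E, G}

Start with {D, E}.
D --> G applies; add {G} → now {D, E, G}.
G --> C applies; add {C} → now {C, D, E, G}.
No further FD applies.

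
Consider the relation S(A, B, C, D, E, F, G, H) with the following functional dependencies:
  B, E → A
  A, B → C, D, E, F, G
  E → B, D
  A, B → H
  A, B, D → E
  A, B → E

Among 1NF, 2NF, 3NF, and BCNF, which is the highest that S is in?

BCNF

Candidate keys: {A, B}, {E}. Prime attributes: {A, B, E}.
Every FD has a superkey on the left, so the relation is in BCNF.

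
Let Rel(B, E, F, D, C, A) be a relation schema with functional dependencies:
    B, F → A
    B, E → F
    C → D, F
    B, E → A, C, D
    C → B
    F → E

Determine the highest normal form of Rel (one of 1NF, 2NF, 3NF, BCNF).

3NF

Candidate keys: {B, E}, {B, F}, {C}. Prime attributes: {B, C, E, F}.
F → E breaks BCNF: {F}⁺ = {E, F}, so {F} is not a superkey.
Its right-hand attributes {E} are all prime, as are those of every other non-superkey FD — the relation is in 3NF.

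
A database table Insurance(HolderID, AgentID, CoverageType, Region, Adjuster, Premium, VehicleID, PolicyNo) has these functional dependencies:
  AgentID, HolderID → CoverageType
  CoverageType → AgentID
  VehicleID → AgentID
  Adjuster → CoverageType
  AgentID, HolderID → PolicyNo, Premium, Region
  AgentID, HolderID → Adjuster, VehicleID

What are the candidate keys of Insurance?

{Adjuster, HolderID}, {AgentID, HolderID}, {CoverageType, HolderID}, {HolderID, VehicleID}

{HolderID} never appears on the right of any FD, so every key must include it.
{Adjuster, HolderID}⁺ = {Adjuster, AgentID, CoverageType, HolderID, PolicyNo, Premium, Region, VehicleID}, which is every attribute, so {Adjuster, HolderID} is a candidate key.
{AgentID, HolderID}⁺ = {Adjuster, AgentID, CoverageType, HolderID, PolicyNo, Premium, Region, VehicleID}, which is every attribute, so {AgentID, HolderID} is a candidate key.
{CoverageType, HolderID}⁺ = {Adjuster, AgentID, CoverageType, HolderID, PolicyNo, Premium, Region, VehicleID}, which is every attribute, so {CoverageType, HolderID} is a candidate key.
{HolderID, VehicleID}⁺ = {Adjuster, AgentID, CoverageType, HolderID, PolicyNo, Premium, Region, VehicleID}, which is every attribute, so {HolderID, VehicleID} is a candidate key.
No proper subset of any of these is a key, and no other minimal superkey exists.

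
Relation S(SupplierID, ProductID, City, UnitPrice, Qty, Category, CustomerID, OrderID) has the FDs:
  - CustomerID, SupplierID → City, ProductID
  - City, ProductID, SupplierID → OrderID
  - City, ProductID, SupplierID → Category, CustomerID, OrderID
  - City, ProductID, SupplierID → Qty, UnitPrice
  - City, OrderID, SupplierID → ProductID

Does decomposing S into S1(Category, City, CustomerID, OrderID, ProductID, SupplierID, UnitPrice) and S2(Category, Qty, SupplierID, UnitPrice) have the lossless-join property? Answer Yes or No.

No

The shared attributes are {Category, SupplierID, UnitPrice} and {Category, SupplierID, UnitPrice}⁺ = {Category, SupplierID, UnitPrice}.
Neither S1 nor S2 is contained in that closure, so the decomposition is lossy.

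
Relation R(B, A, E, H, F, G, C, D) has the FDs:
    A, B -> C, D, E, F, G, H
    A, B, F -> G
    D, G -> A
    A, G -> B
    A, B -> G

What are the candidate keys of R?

{A, B}⁺ = {A, B, C, D, E, F, G, H} — all of the relation — so {A, B} is a candidate key.
{A, G}⁺ = {A, B, C, D, E, F, G, H} — all of the relation — so {A, G} is a candidate key.
{D, G}⁺ = {A, B, C, D, E, F, G, H} — all of the relation — so {D, G} is a candidate key.
Any other superkey properly contains one of these, so there are no further candidate keys.

{A, B}, {A, G}, {D, G}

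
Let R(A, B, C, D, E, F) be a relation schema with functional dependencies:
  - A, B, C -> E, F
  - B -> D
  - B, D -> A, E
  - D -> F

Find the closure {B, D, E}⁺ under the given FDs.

Start with {B, D, E}.
B, D -> A, E applies; add {A} → now {A, B, D, E}.
D -> F applies; add {F} → now {A, B, D, E, F}.
No further FD applies.

{A, B, D, E, F}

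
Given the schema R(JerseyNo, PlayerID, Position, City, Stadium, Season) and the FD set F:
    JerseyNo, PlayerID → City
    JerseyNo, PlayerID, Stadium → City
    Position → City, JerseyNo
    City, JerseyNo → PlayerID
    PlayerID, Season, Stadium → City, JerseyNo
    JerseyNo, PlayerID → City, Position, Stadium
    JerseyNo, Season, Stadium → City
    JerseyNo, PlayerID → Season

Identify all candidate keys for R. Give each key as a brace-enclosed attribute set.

{City, JerseyNo}, {JerseyNo, PlayerID}, {JerseyNo, Season, Stadium}, {PlayerID, Season, Stadium}, {Position}

{Position}⁺ = {City, JerseyNo, PlayerID, Position, Season, Stadium} — all of the relation — so {Position} is a candidate key.
{City, JerseyNo}⁺ = {City, JerseyNo, PlayerID, Position, Season, Stadium} — all of the relation — so {City, JerseyNo} is a candidate key.
{JerseyNo, PlayerID}⁺ = {City, JerseyNo, PlayerID, Position, Season, Stadium} — all of the relation — so {JerseyNo, PlayerID} is a candidate key.
{JerseyNo, Season, Stadium}⁺ = {City, JerseyNo, PlayerID, Position, Season, Stadium} — all of the relation — so {JerseyNo, Season, Stadium} is a candidate key.
{PlayerID, Season, Stadium}⁺ = {City, JerseyNo, PlayerID, Position, Season, Stadium} — all of the relation — so {PlayerID, Season, Stadium} is a candidate key.
Any other superkey properly contains one of these, so there are no further candidate keys.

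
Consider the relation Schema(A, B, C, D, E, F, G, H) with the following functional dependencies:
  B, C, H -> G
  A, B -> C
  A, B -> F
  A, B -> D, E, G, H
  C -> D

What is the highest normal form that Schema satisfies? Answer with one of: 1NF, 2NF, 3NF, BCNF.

Candidate key: {A, B}. Prime attributes: {A, B}.
B, C, H -> G: {B, C, H}⁺ = {B, C, D, G, H}, which is not all of the attributes, so the left side is not a superkey — BCNF is violated.
B, C, H -> G determines the non-prime attribute {G} from a non-superkey — 3NF is violated.
No proper subset of a key has a non-prime attribute in its closure, so there is no partial dependency; 2NF holds.

2NF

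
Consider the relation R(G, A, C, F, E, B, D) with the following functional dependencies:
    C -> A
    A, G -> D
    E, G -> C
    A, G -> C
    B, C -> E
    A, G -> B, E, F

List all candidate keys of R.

{G} never appears on the right of any FD, so every key must include it.
{A, G}⁺ = {A, B, C, D, E, F, G} — all of the relation — so {A, G} is a candidate key.
{C, G}⁺ = {A, B, C, D, E, F, G} — all of the relation — so {C, G} is a candidate key.
{E, G}⁺ = {A, B, C, D, E, F, G} — all of the relation — so {E, G} is a candidate key.
No proper subset of any of these is a key, and no other minimal superkey exists.

{A, G}, {C, G}, {E, G}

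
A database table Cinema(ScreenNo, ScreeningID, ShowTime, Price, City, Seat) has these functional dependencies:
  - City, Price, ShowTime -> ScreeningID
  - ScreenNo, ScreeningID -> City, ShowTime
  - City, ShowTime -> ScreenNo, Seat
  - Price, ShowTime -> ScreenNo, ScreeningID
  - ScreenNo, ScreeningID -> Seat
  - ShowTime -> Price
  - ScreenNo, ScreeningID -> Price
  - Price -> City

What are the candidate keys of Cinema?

{ShowTime}⁺ = {City, Price, ScreenNo, ScreeningID, Seat, ShowTime}, which is every attribute, so {ShowTime} is a candidate key.
{ScreenNo, ScreeningID}⁺ = {City, Price, ScreenNo, ScreeningID, Seat, ShowTime}, which is every attribute, so {ScreenNo, ScreeningID} is a candidate key.
These are minimal and exhaustive — every other superkey contains one of them.

{ScreenNo, ScreeningID}, {ShowTime}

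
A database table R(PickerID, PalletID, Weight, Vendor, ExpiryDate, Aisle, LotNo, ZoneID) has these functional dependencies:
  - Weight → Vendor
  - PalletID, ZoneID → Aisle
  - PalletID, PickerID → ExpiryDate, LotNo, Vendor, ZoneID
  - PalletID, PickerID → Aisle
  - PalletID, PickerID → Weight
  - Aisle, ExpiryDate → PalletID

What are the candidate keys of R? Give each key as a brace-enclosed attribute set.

{Aisle, ExpiryDate, PickerID}, {PalletID, PickerID}

No FD produces {PickerID}, so it must be in every candidate key.
{PalletID, PickerID}⁺ = {Aisle, ExpiryDate, LotNo, PalletID, PickerID, Vendor, Weight, ZoneID} — all of the relation — so {PalletID, PickerID} is a candidate key.
{Aisle, ExpiryDate, PickerID}⁺ = {Aisle, ExpiryDate, LotNo, PalletID, PickerID, Vendor, Weight, ZoneID} — all of the relation — so {Aisle, ExpiryDate, PickerID} is a candidate key.
These are minimal and exhaustive — every other superkey contains one of them.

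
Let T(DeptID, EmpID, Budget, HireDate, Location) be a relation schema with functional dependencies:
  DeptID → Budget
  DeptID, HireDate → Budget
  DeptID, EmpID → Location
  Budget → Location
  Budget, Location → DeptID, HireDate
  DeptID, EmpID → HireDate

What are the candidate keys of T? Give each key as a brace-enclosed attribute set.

{Budget, EmpID}, {DeptID, EmpID}

Attributes never on any right-hand side: {EmpID} — every candidate key must contain it.
{Budget, EmpID}⁺ = {Budget, DeptID, EmpID, HireDate, Location}, which is every attribute, so {Budget, EmpID} is a candidate key.
{DeptID, EmpID}⁺ = {Budget, DeptID, EmpID, HireDate, Location}, which is every attribute, so {DeptID, EmpID} is a candidate key.
No proper subset of any of these is a key, and no other minimal superkey exists.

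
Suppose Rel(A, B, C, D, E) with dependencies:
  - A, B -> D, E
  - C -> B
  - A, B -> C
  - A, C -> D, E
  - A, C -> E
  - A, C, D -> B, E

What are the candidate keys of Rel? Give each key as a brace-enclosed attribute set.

{A, B}, {A, C}

Attributes never on any right-hand side: {A} — every candidate key must contain it.
{A, B} is a candidate key since {A, B}⁺ = {A, B, C, D, E} covers every attribute.
{A, C} is a candidate key since {A, C}⁺ = {A, B, C, D, E} covers every attribute.
Any other superkey properly contains one of these, so there are no further candidate keys.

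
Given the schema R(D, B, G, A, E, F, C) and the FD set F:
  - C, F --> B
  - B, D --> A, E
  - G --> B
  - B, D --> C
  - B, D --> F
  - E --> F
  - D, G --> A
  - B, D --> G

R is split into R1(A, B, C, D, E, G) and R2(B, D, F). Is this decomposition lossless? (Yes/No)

Yes

Common attributes: {B, D}; their closure is {A, B, C, D, E, F, G}.
Since R1 ⊆ {A, B, C, D, E, F, G}, the intersection is a superkey of R1; the decomposition is lossless.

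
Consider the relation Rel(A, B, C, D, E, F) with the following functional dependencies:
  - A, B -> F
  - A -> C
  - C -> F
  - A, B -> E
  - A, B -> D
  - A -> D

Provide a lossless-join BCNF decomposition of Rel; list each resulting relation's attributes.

{A, B, E}; {A, C, D}; {C, F}

Candidate key of the original relation: {A, B}.
Within {A, B, C, D, E, F}: {A}⁺ ∩ {A, B, C, D, E, F} = {A, C, D, F}, not the whole set, so A -> C, D, F violates BCNF; decompose into {A, C, D, F} and {A, B, E}.
Within {A, C, D, F}: {C}⁺ ∩ {A, C, D, F} = {C, F}, not the whole set, so C -> F violates BCNF; decompose into {C, F} and {A, C, D}.
{C, F} is in BCNF.
{A, C, D} is in BCNF.
{A, B, E} is in BCNF.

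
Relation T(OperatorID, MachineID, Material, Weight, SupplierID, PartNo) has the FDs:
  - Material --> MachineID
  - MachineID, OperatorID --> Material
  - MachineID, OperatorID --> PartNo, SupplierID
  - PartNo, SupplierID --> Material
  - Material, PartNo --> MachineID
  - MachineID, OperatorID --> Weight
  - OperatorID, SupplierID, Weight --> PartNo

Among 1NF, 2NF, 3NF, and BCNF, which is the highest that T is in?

Candidate keys: {MachineID, OperatorID}, {Material, OperatorID}, {OperatorID, PartNo, SupplierID}, {OperatorID, SupplierID, Weight}. Prime attributes: {MachineID, Material, OperatorID, PartNo, SupplierID, Weight}.
Material --> MachineID breaks BCNF: {Material}⁺ = {MachineID, Material}, so {Material} is not a superkey.
Since {MachineID} ⊆ prime attributes and every other non-superkey FD also has a prime right side, the schema is in 3NF.

3NF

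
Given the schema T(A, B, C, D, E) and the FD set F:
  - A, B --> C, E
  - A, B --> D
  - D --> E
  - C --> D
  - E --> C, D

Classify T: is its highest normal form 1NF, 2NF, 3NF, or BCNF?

Candidate key: {A, B}. Prime attributes: {A, B}.
D --> E: {D}⁺ = {C, D, E}, which is not all of the attributes, so the left side is not a superkey — BCNF is violated.
D --> E determines the non-prime attribute {E} from a non-superkey — 3NF is violated.
Checking every proper subset of each key, none determines a non-prime attribute — 2NF is satisfied.

2NF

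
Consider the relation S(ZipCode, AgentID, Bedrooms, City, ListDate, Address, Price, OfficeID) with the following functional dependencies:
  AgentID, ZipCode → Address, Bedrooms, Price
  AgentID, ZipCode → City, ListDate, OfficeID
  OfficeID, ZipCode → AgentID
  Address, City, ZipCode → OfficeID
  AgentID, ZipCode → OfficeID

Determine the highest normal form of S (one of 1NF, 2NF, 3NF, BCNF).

BCNF

Candidate keys: {Address, City, ZipCode}, {AgentID, ZipCode}, {OfficeID, ZipCode}. Prime attributes: {Address, AgentID, City, OfficeID, ZipCode}.
Each dependency's left side is a superkey — BCNF holds.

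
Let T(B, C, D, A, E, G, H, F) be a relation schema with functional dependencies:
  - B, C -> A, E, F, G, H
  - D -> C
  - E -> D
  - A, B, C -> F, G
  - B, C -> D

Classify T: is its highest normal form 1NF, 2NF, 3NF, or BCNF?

Candidate keys: {B, C}, {B, D}, {B, E}. Prime attributes: {B, C, D, E}.
D -> C breaks BCNF: {D}⁺ = {C, D}, so {D} is not a superkey.
Its right-hand attributes {C} are all prime, as are those of every other non-superkey FD — the relation is in 3NF.

3NF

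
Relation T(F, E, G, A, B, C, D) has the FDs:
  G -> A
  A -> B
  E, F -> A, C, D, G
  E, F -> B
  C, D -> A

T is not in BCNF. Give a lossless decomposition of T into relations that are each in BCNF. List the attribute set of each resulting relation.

{A, B}; {A, G}; {C, D, E, F, G}

Candidate key of the original relation: {E, F}.
{A, B, C, D, E, F, G}: {G} determines {A, B, G} here but is not a superkey — split on G -> A, B, giving {A, B, G} and {C, D, E, F, G}.
{A, B, G}: {A} determines {A, B} here but is not a superkey — split on A -> B, giving {A, B} and {A, G}.
{A, B} is in BCNF.
{A, G} is in BCNF.
{C, D, E, F, G} is in BCNF.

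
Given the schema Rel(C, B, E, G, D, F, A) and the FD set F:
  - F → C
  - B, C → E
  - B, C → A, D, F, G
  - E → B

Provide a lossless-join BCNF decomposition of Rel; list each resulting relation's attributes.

Candidate keys of the original relation: {B, C}, {B, F}, {C, E}, {E, F}.
In {A, B, C, D, E, F, G}, {F} is not a superkey ({F}⁺ restricted to this set is {C, F}), so split on F → C into {C, F} and {A, B, D, E, F, G}.
{C, F}: every determinant is a superkey — BCNF.
In {A, B, D, E, F, G}, {E} is not a superkey ({E}⁺ restricted to this set is {B, E}), so split on E → B into {B, E} and {A, D, E, F, G}.
{B, E}: every determinant is a superkey — BCNF.
{A, D, E, F, G}: every determinant is a superkey — BCNF.

{A, D, E, F, G}; {B, E}; {C, F}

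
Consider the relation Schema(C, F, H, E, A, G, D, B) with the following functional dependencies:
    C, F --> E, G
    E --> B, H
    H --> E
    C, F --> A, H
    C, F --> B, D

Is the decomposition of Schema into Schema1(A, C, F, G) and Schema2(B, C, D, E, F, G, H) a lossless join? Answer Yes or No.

Yes

Common attributes: {C, F, G}; their closure is {A, B, C, D, E, F, G, H}.
This includes all of Schema1, so the common attributes are a superkey of Schema1 — the join is lossless.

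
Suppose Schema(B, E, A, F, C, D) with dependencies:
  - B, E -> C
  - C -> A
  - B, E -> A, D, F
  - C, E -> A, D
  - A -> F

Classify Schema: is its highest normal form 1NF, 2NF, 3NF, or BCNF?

Candidate key: {B, E}. Prime attributes: {B, E}.
C -> A breaks BCNF: {C}⁺ = {A, C, F}, so {C} is not a superkey.
C -> A determines the non-prime attribute {A} from a non-superkey — 3NF is violated.
No non-prime attribute depends on a proper subset of any candidate key, so 2NF holds.

2NF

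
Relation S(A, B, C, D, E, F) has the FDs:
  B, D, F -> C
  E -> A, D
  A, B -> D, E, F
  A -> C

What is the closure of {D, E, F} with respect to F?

{A, C, D, E, F}

Start with {D, E, F}.
E -> A, D applies; add {A} → now {A, D, E, F}.
A -> C applies; add {C} → now {A, C, D, E, F}.
No further FD applies.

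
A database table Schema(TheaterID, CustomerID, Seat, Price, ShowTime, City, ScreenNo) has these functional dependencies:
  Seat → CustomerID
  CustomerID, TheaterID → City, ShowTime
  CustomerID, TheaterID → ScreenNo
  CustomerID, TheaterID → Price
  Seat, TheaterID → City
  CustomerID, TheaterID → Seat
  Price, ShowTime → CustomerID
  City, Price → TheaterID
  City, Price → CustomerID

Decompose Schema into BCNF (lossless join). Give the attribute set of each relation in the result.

{City, Price, ScreenNo, Seat, ShowTime, TheaterID}; {CustomerID, Seat}

Candidate keys of the original relation: {City, Price}, {CustomerID, TheaterID}, {Price, ShowTime, TheaterID}, {Seat, TheaterID}.
{City, CustomerID, Price, ScreenNo, Seat, ShowTime, TheaterID}: {Seat} determines {CustomerID, Seat} here but is not a superkey — split on Seat → CustomerID, giving {CustomerID, Seat} and {City, Price, ScreenNo, Seat, ShowTime, TheaterID}.
{CustomerID, Seat} has no BCNF violation.
{City, Price, ScreenNo, Seat, ShowTime, TheaterID} has no BCNF violation.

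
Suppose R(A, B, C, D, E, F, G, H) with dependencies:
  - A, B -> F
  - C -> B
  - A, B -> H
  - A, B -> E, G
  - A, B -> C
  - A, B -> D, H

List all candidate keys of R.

{A, B}, {A, C}

No FD produces {A}, so it must be in every candidate key.
{A, B} is a candidate key since {A, B}⁺ = {A, B, C, D, E, F, G, H} covers every attribute.
{A, C} is a candidate key since {A, C}⁺ = {A, B, C, D, E, F, G, H} covers every attribute.
Any other superkey properly contains one of these, so there are no further candidate keys.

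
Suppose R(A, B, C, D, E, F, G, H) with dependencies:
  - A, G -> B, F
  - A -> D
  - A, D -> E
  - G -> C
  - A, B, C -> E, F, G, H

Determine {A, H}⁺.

{A, D, E, H}

Start with {A, H}.
A -> D applies; add {D} → now {A, D, H}.
A, D -> E applies; add {E} → now {A, D, E, H}.
No further FD applies.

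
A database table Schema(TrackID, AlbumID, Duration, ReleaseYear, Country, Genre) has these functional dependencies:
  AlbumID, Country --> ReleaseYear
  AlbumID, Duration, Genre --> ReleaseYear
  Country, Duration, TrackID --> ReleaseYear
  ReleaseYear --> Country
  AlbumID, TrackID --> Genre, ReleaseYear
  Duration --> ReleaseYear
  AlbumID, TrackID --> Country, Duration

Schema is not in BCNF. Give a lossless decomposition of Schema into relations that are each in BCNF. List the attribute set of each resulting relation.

Candidate key of the original relation: {AlbumID, TrackID}.
In {AlbumID, Country, Duration, Genre, ReleaseYear, TrackID}, {AlbumID, Country} is not a superkey ({AlbumID, Country}⁺ restricted to this set is {AlbumID, Country, ReleaseYear}), so split on AlbumID, Country --> ReleaseYear into {AlbumID, Country, ReleaseYear} and {AlbumID, Country, Duration, Genre, TrackID}.
In {AlbumID, Country, ReleaseYear}, {ReleaseYear} is not a superkey ({ReleaseYear}⁺ restricted to this set is {Country, ReleaseYear}), so split on ReleaseYear --> Country into {Country, ReleaseYear} and {AlbumID, ReleaseYear}.
{Country, ReleaseYear} is in BCNF.
{AlbumID, ReleaseYear} is in BCNF.
In {AlbumID, Country, Duration, Genre, TrackID}, {AlbumID, Duration, Genre} is not a superkey ({AlbumID, Duration, Genre}⁺ restricted to this set is {AlbumID, Country, Duration, Genre}), so split on AlbumID, Duration, Genre --> Country into {AlbumID, Country, Duration, Genre} and {AlbumID, Duration, Genre, TrackID}.
In {AlbumID, Country, Duration, Genre}, {Duration} is not a superkey ({Duration}⁺ restricted to this set is {Country, Duration}), so split on Duration --> Country into {Country, Duration} and {AlbumID, Duration, Genre}.
{Country, Duration} is in BCNF.
{AlbumID, Duration, Genre} is in BCNF.
{AlbumID, Duration, Genre, TrackID} is in BCNF.

{AlbumID, Duration, Genre, TrackID}; {AlbumID, ReleaseYear}; {Country, Duration}; {Country, ReleaseYear}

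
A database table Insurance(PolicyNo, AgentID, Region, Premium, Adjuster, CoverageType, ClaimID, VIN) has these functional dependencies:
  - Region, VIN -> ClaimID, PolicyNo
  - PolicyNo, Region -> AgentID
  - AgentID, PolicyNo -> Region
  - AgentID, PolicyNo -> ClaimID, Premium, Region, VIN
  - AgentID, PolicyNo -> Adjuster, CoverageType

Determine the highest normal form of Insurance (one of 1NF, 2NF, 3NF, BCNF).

Candidate keys: {AgentID, PolicyNo}, {PolicyNo, Region}, {Region, VIN}. Prime attributes: {AgentID, PolicyNo, Region, VIN}.
The left-hand side of every FD is a superkey, so BCNF is satisfied.

BCNF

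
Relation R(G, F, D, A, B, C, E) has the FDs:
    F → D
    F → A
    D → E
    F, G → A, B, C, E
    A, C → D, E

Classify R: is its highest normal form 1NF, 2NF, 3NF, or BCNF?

Candidate key: {F, G}. Prime attributes: {F, G}.
F → D breaks BCNF: {F}⁺ = {A, D, E, F}, so {F} is not a superkey.
Because {D} is non-prime and the left side of F → D is not a superkey, the relation is not in 3NF.
Since {F} ⊂ {F, G} and {F}⁺ ⊇ {A, D, E} with {A, D, E} non-prime, there is a partial dependency; 2NF fails.

1NF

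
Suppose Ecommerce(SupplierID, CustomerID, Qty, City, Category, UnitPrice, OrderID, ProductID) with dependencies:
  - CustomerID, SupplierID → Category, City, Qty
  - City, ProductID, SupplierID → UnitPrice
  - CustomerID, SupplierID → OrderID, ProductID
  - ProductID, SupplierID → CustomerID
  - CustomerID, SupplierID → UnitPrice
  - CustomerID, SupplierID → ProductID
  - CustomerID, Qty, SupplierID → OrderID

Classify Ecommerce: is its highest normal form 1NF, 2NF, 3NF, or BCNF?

BCNF

Candidate keys: {CustomerID, SupplierID}, {ProductID, SupplierID}. Prime attributes: {CustomerID, ProductID, SupplierID}.
Every FD has a superkey on the left, so the relation is in BCNF.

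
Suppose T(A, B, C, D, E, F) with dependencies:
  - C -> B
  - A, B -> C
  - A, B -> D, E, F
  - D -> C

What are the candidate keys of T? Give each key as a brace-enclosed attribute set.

{A, B}, {A, C}, {A, D}

No FD produces {A}, so it must be in every candidate key.
Closure of {A, B} is {A, B, C, D, E, F}, the whole schema; {A, B} is a candidate key.
Closure of {A, C} is {A, B, C, D, E, F}, the whole schema; {A, C} is a candidate key.
Closure of {A, D} is {A, B, C, D, E, F}, the whole schema; {A, D} is a candidate key.
No proper subset of any of these is a key, and no other minimal superkey exists.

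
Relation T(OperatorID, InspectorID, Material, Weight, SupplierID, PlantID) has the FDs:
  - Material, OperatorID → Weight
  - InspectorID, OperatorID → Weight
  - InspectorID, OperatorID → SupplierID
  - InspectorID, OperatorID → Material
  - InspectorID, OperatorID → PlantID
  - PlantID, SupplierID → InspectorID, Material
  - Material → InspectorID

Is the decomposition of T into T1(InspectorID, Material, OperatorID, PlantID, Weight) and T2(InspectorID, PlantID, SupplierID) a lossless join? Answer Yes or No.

The shared attributes are {InspectorID, PlantID} and {InspectorID, PlantID}⁺ = {InspectorID, PlantID}.
The closure covers neither T1 nor T2 entirely; the join is not lossless.

No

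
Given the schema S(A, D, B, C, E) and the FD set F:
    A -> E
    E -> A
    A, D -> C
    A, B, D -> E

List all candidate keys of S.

{A, B, D}, {B, D, E}

No FD produces {B, D}, so they must be in every candidate key.
Closure of {A, B, D} is {A, B, C, D, E}, the whole schema; {A, B, D} is a candidate key.
Closure of {B, D, E} is {A, B, C, D, E}, the whole schema; {B, D, E} is a candidate key.
No proper subset of any of these is a key, and no other minimal superkey exists.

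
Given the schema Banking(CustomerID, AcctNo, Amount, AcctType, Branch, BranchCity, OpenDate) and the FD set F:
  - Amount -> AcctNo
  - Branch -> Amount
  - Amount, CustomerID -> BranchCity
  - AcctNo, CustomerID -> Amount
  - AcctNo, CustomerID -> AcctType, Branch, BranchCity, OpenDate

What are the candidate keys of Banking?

Attributes never on any right-hand side: {CustomerID} — every candidate key must contain it.
{AcctNo, CustomerID}⁺ = {AcctNo, AcctType, Amount, Branch, BranchCity, CustomerID, OpenDate}, which is every attribute, so {AcctNo, CustomerID} is a candidate key.
{Amount, CustomerID}⁺ = {AcctNo, AcctType, Amount, Branch, BranchCity, CustomerID, OpenDate}, which is every attribute, so {Amount, CustomerID} is a candidate key.
{Branch, CustomerID}⁺ = {AcctNo, AcctType, Amount, Branch, BranchCity, CustomerID, OpenDate}, which is every attribute, so {Branch, CustomerID} is a candidate key.
Any other superkey properly contains one of these, so there are no further candidate keys.

{AcctNo, CustomerID}, {Amount, CustomerID}, {Branch, CustomerID}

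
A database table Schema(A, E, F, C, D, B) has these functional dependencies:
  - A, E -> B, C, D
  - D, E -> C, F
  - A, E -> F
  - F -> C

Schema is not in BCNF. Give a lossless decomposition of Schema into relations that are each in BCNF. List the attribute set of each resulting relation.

{A, B, D, E}; {C, F}; {D, E, F}

Candidate key of the original relation: {A, E}.
In {A, B, C, D, E, F}, {D, E} is not a superkey ({D, E}⁺ restricted to this set is {C, D, E, F}), so split on D, E -> C, F into {C, D, E, F} and {A, B, D, E}.
In {C, D, E, F}, {F} is not a superkey ({F}⁺ restricted to this set is {C, F}), so split on F -> C into {C, F} and {D, E, F}.
{C, F} has no BCNF violation.
{D, E, F} has no BCNF violation.
{A, B, D, E} has no BCNF violation.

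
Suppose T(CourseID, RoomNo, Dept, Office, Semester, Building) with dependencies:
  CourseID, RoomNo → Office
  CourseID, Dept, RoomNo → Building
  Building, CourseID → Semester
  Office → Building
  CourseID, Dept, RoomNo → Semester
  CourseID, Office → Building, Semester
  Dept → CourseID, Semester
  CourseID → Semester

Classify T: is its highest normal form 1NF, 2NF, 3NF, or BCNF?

1NF

Candidate key: {Dept, RoomNo}. Prime attributes: {Dept, RoomNo}.
CourseID, RoomNo → Office: {CourseID, RoomNo}⁺ = {Building, CourseID, Office, RoomNo, Semester}, which is not all of the attributes, so the left side is not a superkey — BCNF is violated.
Because {Office} is non-prime and the left side of CourseID, RoomNo → Office is not a superkey, the relation is not in 3NF.
{Dept} is a proper subset of the key {Dept, RoomNo}, and {Dept}⁺ contains the non-prime attributes {CourseID, Semester} — a partial dependency, so 2NF is violated.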